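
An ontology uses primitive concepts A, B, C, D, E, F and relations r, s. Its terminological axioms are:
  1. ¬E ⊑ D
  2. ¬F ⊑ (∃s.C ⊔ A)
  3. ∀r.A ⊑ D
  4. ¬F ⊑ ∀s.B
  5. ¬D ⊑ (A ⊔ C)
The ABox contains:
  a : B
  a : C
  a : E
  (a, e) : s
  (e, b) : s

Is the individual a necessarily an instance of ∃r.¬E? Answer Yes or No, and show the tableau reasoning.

1. a : ∃r.¬E?  L(a) = {B, C, E} ∪ {∀r.E}
   open: L(a) ⊇ {B, C, D, E, F, …} — a ∉ ∃r.¬E possible
2. Hence a : ∃r.¬E: not entailed.

No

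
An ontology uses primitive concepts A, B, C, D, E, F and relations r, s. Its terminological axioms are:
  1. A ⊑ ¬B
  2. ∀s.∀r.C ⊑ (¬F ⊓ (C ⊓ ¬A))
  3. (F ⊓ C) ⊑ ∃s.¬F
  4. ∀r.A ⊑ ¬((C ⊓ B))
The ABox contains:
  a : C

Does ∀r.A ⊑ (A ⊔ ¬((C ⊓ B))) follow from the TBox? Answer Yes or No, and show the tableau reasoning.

Yes

1. ∀r.A ⊑ (A ⊔ ¬((C ⊓ B)))  ⇔  (∀r.A ⊓ (¬A ⊓ (C ⊓ B))) unsat w.r.t. T
   all branches close; clash {B, ¬B} at x₀
2. Hence ∀r.A ⊑ (A ⊔ ¬((C ⊓ B))): entailed.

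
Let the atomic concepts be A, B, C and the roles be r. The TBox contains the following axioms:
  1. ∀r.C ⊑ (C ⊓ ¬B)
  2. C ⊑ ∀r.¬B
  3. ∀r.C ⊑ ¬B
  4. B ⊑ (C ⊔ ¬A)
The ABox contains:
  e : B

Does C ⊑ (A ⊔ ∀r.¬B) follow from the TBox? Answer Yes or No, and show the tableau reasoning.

Yes

1. C ⊑ (A ⊔ ∀r.¬B)  ⇔  (C ⊓ (¬A ⊓ ∃r.B)) unsat w.r.t. T
   all branches close; clash {B, ¬B} at an ∃-successor
2. Hence C ⊑ (A ⊔ ∀r.¬B): entailed.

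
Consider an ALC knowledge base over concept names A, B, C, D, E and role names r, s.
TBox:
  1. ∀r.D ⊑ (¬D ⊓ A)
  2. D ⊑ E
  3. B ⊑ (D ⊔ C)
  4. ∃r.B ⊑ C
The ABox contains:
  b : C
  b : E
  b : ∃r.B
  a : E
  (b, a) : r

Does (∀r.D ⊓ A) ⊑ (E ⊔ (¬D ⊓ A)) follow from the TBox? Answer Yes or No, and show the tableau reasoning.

1. (∀r.D ⊓ A) ⊑ (E ⊔ (¬D ⊓ A))  ⇔  ((∀r.D ⊓ A) ⊓ (¬E ⊓ (D ⊔ ¬A))) unsat w.r.t. T
   all branches close; clash {A, ¬A} at x₀
2. Hence (∀r.D ⊓ A) ⊑ (E ⊔ (¬D ⊓ A)): entailed.

Yes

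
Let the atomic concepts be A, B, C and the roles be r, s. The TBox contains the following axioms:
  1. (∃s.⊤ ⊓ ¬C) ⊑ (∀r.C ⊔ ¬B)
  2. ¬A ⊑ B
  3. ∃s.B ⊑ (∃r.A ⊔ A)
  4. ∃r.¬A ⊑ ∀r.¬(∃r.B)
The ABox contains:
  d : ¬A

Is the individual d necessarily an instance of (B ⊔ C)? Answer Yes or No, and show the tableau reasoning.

Yes

1. d : (B ⊔ C)?  L(d) = {¬A} ∪ {(¬B ⊓ ¬C)}
   clash {B, ¬B} at d — d ∈ (B ⊔ C)
2. Hence d : (B ⊔ C): entailed.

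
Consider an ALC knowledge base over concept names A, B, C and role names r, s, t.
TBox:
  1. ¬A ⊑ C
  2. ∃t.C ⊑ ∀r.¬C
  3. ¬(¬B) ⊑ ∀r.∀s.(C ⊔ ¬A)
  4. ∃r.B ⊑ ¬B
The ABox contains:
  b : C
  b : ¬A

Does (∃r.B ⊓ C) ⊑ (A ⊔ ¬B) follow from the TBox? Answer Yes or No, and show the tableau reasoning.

1. (∃r.B ⊓ C) ⊑ (A ⊔ ¬B)  ⇔  ((∃r.B ⊓ C) ⊓ (¬A ⊓ B)) unsat w.r.t. T
   all branches close; clash {B, ¬B} at x₀
2. Hence (∃r.B ⊓ C) ⊑ (A ⊔ ¬B): entailed.

Yes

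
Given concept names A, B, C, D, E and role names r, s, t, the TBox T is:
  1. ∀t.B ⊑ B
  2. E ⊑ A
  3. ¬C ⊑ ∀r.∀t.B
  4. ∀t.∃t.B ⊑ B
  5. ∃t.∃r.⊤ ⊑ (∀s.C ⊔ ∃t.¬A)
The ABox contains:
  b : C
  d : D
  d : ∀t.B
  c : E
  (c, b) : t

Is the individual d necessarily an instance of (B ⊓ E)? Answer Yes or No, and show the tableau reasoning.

1. d : (B ⊓ E)?  L(d) = {D, ∀t.B} ∪ {(¬B ⊔ ¬E)}
   apply at d: ∀t.B⊑B
   open: L(d) ⊇ {B, C, D, ¬E, ∀t.B, …} — d ∉ (B ⊓ E) possible
2. Hence d : (B ⊓ E): not entailed.

No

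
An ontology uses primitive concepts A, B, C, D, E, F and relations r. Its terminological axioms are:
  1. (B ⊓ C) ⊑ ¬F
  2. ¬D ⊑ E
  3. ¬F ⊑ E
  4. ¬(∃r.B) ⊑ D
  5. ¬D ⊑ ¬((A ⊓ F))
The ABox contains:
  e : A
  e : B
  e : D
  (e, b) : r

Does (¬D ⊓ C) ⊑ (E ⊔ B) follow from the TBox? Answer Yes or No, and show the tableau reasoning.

1. (¬D ⊓ C) ⊑ (E ⊔ B)  ⇔  ((¬D ⊓ C) ⊓ (¬E ⊓ ¬B)) unsat w.r.t. T
   all branches close; clash {E, ¬E} at x₀
2. Hence (¬D ⊓ C) ⊑ (E ⊔ B): entailed.

Yes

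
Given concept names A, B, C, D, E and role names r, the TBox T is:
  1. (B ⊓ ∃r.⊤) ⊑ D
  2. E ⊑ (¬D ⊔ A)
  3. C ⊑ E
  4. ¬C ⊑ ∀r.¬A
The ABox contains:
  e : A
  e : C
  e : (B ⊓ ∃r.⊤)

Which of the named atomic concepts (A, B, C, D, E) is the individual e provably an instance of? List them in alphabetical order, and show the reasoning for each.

1. e : A?  L(e) = {A, C, (B ⊓ ∃r.⊤)} ∪ {¬A}
   clash {A, ¬A} at e — e ∈ A
2. e : B?  L(e) = {A, C, (B ⊓ ∃r.⊤)} ∪ {¬B}
   clash {B, ¬B} at e — e ∈ B
3. e : C?  L(e) = {A, C, (B ⊓ ∃r.⊤)} ∪ {¬C}
   clash {C, ¬C} at e — e ∈ C
4. e : D?  L(e) = {A, C, (B ⊓ ∃r.⊤)} ∪ {¬D}
   clash {D, ¬D} at e — e ∈ D
5. e : E?  L(e) = {A, C, (B ⊓ ∃r.⊤)} ∪ {¬E}
   clash {E, ¬E} at e — e ∈ E
6. Entailed for e: {A, B, C, D, E}

{A, B, C, D, E}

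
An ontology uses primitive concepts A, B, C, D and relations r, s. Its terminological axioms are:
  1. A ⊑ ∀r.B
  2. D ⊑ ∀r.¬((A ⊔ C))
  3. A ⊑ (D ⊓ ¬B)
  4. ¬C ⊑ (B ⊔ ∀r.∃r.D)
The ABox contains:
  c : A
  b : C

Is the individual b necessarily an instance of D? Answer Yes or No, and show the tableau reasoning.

1. b : D?  L(b) = {C} ∪ {¬D}
   open: L(b) ⊇ {C, ¬A, ¬D} — b ∉ D possible
2. Hence b : D: not entailed.

No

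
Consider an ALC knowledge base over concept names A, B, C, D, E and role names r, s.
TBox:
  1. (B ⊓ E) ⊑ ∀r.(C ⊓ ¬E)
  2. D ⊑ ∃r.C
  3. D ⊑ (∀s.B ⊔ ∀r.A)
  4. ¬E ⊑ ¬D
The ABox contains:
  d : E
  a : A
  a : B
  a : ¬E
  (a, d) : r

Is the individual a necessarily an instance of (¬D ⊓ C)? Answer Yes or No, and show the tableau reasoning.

No

1. a : (¬D ⊓ C)?  L(a) = {A, B, ¬E} ∪ {(D ⊔ ¬C)}
   apply at a: ¬E⊑¬D
   open: L(a) ⊇ {A, B, ¬C, ¬D, ¬E} — a ∉ (¬D ⊓ C) possible
2. Hence a : (¬D ⊓ C): not entailed.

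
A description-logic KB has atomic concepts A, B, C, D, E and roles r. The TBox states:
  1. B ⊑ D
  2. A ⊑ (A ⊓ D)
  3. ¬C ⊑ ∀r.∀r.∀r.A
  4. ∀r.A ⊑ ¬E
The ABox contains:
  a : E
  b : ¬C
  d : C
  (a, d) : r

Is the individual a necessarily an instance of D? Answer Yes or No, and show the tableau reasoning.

1. a : D?  L(a) = {E} ∪ {¬D}
   open: L(a) ⊇ {C, E, ¬A, ¬B, ¬D, …} (+ ∃-successors) — a ∉ D possible
2. Hence a : D: not entailed.

No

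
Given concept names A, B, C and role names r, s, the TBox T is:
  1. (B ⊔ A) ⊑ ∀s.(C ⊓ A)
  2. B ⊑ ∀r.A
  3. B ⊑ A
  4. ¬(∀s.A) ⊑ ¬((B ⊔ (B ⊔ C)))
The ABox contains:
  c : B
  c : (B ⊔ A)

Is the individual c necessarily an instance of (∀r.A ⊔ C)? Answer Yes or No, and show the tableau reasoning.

1. c : (∀r.A ⊔ C)?  L(c) = {B, (B ⊔ A)} ∪ {(∃r.¬A ⊓ ¬C)}
   clash {B, ¬B} at c — c ∈ (∀r.A ⊔ C)
2. Hence c : (∀r.A ⊔ C): entailed.

Yes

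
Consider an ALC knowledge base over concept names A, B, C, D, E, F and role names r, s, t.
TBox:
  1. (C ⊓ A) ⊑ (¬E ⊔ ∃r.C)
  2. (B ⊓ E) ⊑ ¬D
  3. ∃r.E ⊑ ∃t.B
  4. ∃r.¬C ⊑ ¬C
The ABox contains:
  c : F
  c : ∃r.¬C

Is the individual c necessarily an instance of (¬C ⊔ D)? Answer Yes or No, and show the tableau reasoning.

1. c : (¬C ⊔ D)?  L(c) = {F, ∃r.¬C} ∪ {(C ⊓ ¬D)}
   clash {C, ¬C} at c — c ∈ (¬C ⊔ D)
2. Hence c : (¬C ⊔ D): entailed.

Yes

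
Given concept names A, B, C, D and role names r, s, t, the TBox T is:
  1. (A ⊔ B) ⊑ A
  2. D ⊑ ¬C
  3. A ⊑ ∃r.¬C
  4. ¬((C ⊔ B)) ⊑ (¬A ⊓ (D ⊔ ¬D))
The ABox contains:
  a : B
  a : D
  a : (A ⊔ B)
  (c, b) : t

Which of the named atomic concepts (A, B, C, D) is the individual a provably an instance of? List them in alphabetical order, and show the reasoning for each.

1. a : A?  L(a) = {B, D, (A ⊔ B)} ∪ {¬A}
   clash {A, ¬A} at a — a ∈ A
2. a : B?  L(a) = {B, D, (A ⊔ B)} ∪ {¬B}
   clash {B, ¬B} at a — a ∈ B
3. a : C?  L(a) = {B, D, (A ⊔ B)} ∪ {¬C}
   apply at a: (A ⊔ B)⊑A
   open: L(a) ⊇ {A, B, D, ¬C, ∃r.¬C} (+ ∃-successors) — a ∉ C possible
4. a : D?  L(a) = {B, D, (A ⊔ B)} ∪ {¬D}
   clash {D, ¬D} at a — a ∈ D
5. Entailed for a: {A, B, D}

{A, B, D}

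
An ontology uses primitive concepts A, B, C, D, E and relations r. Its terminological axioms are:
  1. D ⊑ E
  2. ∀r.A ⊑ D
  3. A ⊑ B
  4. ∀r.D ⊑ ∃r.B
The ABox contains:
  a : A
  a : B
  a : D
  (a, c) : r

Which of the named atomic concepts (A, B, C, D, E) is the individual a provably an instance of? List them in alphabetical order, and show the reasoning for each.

{A, B, D, E}

1. a : A?  L(a) = {A, B, D} ∪ {¬A}
   clash {A, ¬A} at a — a ∈ A
2. a : B?  L(a) = {A, B, D} ∪ {¬B}
   clash {B, ¬B} at a — a ∈ B
3. a : C?  L(a) = {A, B, D} ∪ {¬C}
   apply at a: D⊑E
   open: L(a) ⊇ {A, B, D, E, ¬C, …} (+ ∃-successors) — a ∉ C possible
4. a : D?  L(a) = {A, B, D} ∪ {¬D}
   clash {D, ¬D} at a — a ∈ D
5. a : E?  L(a) = {A, B, D} ∪ {¬E}
   clash {E, ¬E} at a — a ∈ E
6. Entailed for a: {A, B, D, E}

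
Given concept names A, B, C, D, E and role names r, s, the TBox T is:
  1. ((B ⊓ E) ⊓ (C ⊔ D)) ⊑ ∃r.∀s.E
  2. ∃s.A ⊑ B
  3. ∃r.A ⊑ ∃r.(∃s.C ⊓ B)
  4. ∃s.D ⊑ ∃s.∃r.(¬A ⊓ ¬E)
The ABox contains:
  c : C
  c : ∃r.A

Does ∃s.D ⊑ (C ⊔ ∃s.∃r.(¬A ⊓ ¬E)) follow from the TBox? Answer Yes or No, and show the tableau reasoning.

Yes

1. ∃s.D ⊑ (C ⊔ ∃s.∃r.(¬A ⊓ ¬E))  ⇔  (∃s.D ⊓ (¬C ⊓ ∀s.∀r.(A ⊔ E))) unsat w.r.t. T
   all branches close; clash {E, ¬E} at an ∃-successor
2. Hence ∃s.D ⊑ (C ⊔ ∃s.∃r.(¬A ⊓ ¬E)): entailed.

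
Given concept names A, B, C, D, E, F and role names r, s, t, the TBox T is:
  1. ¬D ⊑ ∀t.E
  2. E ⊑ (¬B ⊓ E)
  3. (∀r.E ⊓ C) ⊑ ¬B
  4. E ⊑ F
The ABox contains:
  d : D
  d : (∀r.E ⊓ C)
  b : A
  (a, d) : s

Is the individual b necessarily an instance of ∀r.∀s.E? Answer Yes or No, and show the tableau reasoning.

No

1. b : ∀r.∀s.E?  L(b) = {A} ∪ {∃r.∃s.¬E}
   open: L(b) ⊇ {A, D, ¬E, ∃r.¬E, ∃r.∃s.¬E} (+ ∃-successors) — b ∉ ∀r.∀s.E possible
2. Hence b : ∀r.∀s.E: not entailed.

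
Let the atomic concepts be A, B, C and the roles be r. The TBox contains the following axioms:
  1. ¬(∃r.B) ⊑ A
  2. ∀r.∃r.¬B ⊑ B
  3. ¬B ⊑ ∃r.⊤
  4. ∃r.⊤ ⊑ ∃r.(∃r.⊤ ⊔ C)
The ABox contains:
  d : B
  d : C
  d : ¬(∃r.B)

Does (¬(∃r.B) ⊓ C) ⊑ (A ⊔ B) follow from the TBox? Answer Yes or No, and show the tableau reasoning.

Yes

1. (¬(∃r.B) ⊓ C) ⊑ (A ⊔ B)  ⇔  ((∀r.¬B ⊓ C) ⊓ (¬A ⊓ ¬B)) unsat w.r.t. T
   all branches close; clash {A, ¬A} at x₀
2. Hence (¬(∃r.B) ⊓ C) ⊑ (A ⊔ B): entailed.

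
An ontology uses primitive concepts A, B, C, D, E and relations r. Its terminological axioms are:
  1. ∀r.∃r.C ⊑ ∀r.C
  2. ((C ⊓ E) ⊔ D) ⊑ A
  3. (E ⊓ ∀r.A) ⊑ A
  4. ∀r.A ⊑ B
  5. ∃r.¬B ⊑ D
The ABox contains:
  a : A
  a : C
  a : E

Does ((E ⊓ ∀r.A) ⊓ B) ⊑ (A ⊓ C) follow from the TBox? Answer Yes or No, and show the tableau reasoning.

1. ((E ⊓ ∀r.A) ⊓ B) ⊑ (A ⊓ C)  ⇔  (((E ⊓ ∀r.A) ⊓ B) ⊓ (¬A ⊔ ¬C)) unsat w.r.t. T
   apply at x₀: (E ⊓ ∀r.A)⊑A
   open: L(x₀) ⊇ {A, B, E, ¬C, ¬D, …} (+ ∃-successors)
2. Hence ((E ⊓ ∀r.A) ⊓ B) ⊑ (A ⊓ C): not entailed.

No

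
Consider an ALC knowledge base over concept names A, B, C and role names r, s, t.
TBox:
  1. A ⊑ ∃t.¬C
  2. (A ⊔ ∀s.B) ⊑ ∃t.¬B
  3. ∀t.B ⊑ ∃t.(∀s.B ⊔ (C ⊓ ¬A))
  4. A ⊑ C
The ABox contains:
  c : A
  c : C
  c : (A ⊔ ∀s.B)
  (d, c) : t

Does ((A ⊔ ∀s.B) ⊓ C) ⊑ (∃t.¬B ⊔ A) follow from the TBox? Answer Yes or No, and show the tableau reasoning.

1. ((A ⊔ ∀s.B) ⊓ C) ⊑ (∃t.¬B ⊔ A)  ⇔  (((A ⊔ ∀s.B) ⊓ C) ⊓ (∀t.B ⊓ ¬A)) unsat w.r.t. T
   all branches close; clash {B, ¬B} at an ∃-successor
2. Hence ((A ⊔ ∀s.B) ⊓ C) ⊑ (∃t.¬B ⊔ A): entailed.

Yes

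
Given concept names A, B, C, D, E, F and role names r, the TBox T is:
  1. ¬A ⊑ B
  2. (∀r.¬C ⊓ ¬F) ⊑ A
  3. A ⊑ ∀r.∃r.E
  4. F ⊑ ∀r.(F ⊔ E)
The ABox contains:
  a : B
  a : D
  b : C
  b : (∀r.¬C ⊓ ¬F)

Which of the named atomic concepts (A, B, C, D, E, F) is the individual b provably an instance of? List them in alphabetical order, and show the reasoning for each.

1. b : A?  L(b) = {C, (∀r.¬C ⊓ ¬F)} ∪ {¬A}
   clash {A, ¬A} at b — b ∈ A
2. b : B?  L(b) = {C, (∀r.¬C ⊓ ¬F)} ∪ {¬B}
   apply at b: (∀r.¬C ⊓ ¬F)⊑A
   open: L(b) ⊇ {A, C, ¬B, ¬F, ∀r.¬C, …} — b ∉ B possible
3. b : C?  L(b) = {C, (∀r.¬C ⊓ ¬F)} ∪ {¬C}
   clash {C, ¬C} at b — b ∈ C
4. b : D?  L(b) = {C, (∀r.¬C ⊓ ¬F)} ∪ {¬D}
   apply at b: (∀r.¬C ⊓ ¬F)⊑A
   open: L(b) ⊇ {A, C, ¬D, ¬F, ∀r.¬C, …} — b ∉ D possible
5. b : E?  L(b) = {C, (∀r.¬C ⊓ ¬F)} ∪ {¬E}
   apply at b: (∀r.¬C ⊓ ¬F)⊑A
   open: L(b) ⊇ {A, C, ¬E, ¬F, ∀r.¬C, …} — b ∉ E possible
6. b : F?  L(b) = {C, (∀r.¬C ⊓ ¬F)} ∪ {¬F}
   apply at b: (∀r.¬C ⊓ ¬F)⊑A
   open: L(b) ⊇ {A, C, ¬F, ∀r.¬C, ∀r.∃r.E} — b ∉ F possible
7. Entailed for b: {A, C}

{A, C}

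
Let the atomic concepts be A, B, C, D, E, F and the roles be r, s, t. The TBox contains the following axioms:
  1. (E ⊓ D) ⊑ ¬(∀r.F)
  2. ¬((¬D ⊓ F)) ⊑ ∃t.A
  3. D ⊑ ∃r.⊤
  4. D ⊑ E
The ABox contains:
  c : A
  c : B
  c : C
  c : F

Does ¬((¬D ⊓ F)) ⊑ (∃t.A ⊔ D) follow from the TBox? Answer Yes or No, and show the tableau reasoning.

Yes

1. ¬((¬D ⊓ F)) ⊑ (∃t.A ⊔ D)  ⇔  ((D ⊔ ¬F) ⊓ (∀t.¬A ⊓ ¬D)) unsat w.r.t. T
   all branches close; clash {A, ¬A} at an ∃-successor
2. Hence ¬((¬D ⊓ F)) ⊑ (∃t.A ⊔ D): entailed.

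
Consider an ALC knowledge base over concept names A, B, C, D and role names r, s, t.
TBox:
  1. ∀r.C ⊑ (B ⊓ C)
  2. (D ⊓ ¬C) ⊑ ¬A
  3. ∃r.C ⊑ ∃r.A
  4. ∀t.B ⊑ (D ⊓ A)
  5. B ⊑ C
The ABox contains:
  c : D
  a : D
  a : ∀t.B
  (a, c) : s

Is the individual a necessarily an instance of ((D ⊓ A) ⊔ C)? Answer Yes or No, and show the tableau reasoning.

1. a : ((D ⊓ A) ⊔ C)?  L(a) = {D, ∀t.B} ∪ {((¬D ⊔ ¬A) ⊓ ¬C)}
   clash {C, ¬C} at a — a ∈ ((D ⊓ A) ⊔ C)
2. Hence a : ((D ⊓ A) ⊔ C): entailed.

Yes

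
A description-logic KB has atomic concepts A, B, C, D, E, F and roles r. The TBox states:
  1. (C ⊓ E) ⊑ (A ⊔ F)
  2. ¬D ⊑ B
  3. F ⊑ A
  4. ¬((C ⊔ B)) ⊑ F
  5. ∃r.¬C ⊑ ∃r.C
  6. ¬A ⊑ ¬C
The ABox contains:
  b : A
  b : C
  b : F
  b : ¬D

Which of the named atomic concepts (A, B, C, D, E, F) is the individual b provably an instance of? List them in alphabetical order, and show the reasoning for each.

1. b : A?  L(b) = {A, C, F, ¬D} ∪ {¬A}
   clash {A, ¬A} at b — b ∈ A
2. b : B?  L(b) = {A, C, F, ¬D} ∪ {¬B}
   clash {B, ¬B} at b — b ∈ B
3. b : C?  L(b) = {A, C, F, ¬D} ∪ {¬C}
   clash {C, ¬C} at b — b ∈ C
4. b : D?  L(b) = {A, C, F, ¬D} ∪ {¬D}
   apply at b: ¬D⊑B
   open: L(b) ⊇ {A, B, C, F, ¬D, …} — b ∉ D possible
5. b : E?  L(b) = {A, C, F, ¬D} ∪ {¬E}
   apply at b: ¬D⊑B
   open: L(b) ⊇ {A, B, C, F, ¬D, …} — b ∉ E possible
6. b : F?  L(b) = {A, C, F, ¬D} ∪ {¬F}
   clash {F, ¬F} at b — b ∈ F
7. Entailed for b: {A, B, C, F}

{A, B, C, F}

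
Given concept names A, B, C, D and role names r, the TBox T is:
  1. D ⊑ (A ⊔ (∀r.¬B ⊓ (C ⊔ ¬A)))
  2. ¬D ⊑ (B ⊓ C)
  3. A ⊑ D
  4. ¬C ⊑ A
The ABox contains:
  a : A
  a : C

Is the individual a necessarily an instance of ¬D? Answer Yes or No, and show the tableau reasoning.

1. a : ¬D?  L(a) = {A, C} ∪ {D}
   apply at a: D⊑(A ⊔ (∀r.¬B ⊓ (C ⊔ ¬A)))
   open: L(a) ⊇ {A, C, D} — a ∉ ¬D possible
2. Hence a : ¬D: not entailed.

No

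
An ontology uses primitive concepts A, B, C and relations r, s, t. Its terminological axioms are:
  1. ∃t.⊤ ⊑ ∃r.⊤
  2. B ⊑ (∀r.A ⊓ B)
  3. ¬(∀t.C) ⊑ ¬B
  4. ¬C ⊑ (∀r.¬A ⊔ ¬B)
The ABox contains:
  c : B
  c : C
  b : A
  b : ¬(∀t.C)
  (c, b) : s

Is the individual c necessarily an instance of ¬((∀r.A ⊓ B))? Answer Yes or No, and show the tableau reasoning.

No

1. c : ¬((∀r.A ⊓ B))?  L(c) = {B, C} ∪ {(∀r.A ⊓ B)}
   open: L(c) ⊇ {B, C, ∀r.A, ∀t.C, ∀t.⊥} — c ∉ ¬((∀r.A ⊓ B)) possible
2. Hence c : ¬((∀r.A ⊓ B)): not entailed.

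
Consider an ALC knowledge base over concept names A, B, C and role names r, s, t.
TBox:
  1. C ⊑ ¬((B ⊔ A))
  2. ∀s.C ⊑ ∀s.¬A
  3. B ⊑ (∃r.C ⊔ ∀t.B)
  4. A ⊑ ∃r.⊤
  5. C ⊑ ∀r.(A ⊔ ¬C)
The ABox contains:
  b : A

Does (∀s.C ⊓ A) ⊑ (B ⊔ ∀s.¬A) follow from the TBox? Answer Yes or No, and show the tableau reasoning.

1. (∀s.C ⊓ A) ⊑ (B ⊔ ∀s.¬A)  ⇔  ((∀s.C ⊓ A) ⊓ (¬B ⊓ ∃s.A)) unsat w.r.t. T
   all branches close; clash {A, ¬A} at x₀
2. Hence (∀s.C ⊓ A) ⊑ (B ⊔ ∀s.¬A): entailed.

Yes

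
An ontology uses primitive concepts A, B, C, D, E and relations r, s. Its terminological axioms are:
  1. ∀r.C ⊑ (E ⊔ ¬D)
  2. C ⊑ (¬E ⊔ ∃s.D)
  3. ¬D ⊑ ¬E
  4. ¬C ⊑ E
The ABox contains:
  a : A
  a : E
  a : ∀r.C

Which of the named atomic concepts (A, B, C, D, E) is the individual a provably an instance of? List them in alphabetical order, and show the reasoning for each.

1. a : A?  L(a) = {A, E, ∀r.C} ∪ {¬A}
   clash {A, ¬A} at a — a ∈ A
2. a : B?  L(a) = {A, E, ∀r.C} ∪ {¬B}
   apply at a: ∀r.C⊑(E ⊔ ¬D)
   open: L(a) ⊇ {A, D, E, ¬B, ¬C, …} — a ∉ B possible
3. a : C?  L(a) = {A, E, ∀r.C} ∪ {¬C}
   apply at a: ∀r.C⊑(E ⊔ ¬D)
   open: L(a) ⊇ {A, D, E, ¬C, ∀r.C} — a ∉ C possible
4. a : D?  L(a) = {A, E, ∀r.C} ∪ {¬D}
   clash {E, ¬E} at a — a ∈ D
5. a : E?  L(a) = {A, E, ∀r.C} ∪ {¬E}
   clash {E, ¬E} at a — a ∈ E
6. Entailed for a: {A, D, E}

{A, D, E}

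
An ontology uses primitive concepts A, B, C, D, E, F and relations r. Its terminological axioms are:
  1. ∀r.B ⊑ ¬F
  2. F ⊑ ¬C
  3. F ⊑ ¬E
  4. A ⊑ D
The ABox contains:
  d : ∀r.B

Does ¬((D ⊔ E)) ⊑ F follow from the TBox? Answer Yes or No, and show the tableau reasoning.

No

1. ¬((D ⊔ E)) ⊑ F  ⇔  ((¬D ⊓ ¬E) ⊓ ¬F) unsat w.r.t. T
   open: L(x₀) ⊇ {¬A, ¬D, ¬E, ¬F}
2. Hence ¬((D ⊔ E)) ⊑ F: not entailed.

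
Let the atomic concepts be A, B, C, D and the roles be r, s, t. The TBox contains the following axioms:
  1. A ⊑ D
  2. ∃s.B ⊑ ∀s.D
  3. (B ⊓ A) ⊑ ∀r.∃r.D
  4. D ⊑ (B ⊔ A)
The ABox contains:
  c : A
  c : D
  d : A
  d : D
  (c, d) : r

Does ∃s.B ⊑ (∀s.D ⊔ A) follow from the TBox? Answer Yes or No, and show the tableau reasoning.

Yes

1. ∃s.B ⊑ (∀s.D ⊔ A)  ⇔  (∃s.B ⊓ (∃s.¬D ⊓ ¬A)) unsat w.r.t. T
   all branches close; clash {A, ¬A} at x₀
2. Hence ∃s.B ⊑ (∀s.D ⊔ A): entailed.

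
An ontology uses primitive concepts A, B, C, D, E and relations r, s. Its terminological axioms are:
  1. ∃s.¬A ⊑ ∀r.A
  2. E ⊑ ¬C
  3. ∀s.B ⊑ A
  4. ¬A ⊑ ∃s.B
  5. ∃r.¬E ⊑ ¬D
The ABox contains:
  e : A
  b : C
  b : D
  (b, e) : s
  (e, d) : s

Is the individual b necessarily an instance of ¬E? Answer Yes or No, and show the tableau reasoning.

1. b : ¬E?  L(b) = {C, D} ∪ {E}
   clash {C, ¬C} at b — b ∈ ¬E
2. Hence b : ¬E: entailed.

Yes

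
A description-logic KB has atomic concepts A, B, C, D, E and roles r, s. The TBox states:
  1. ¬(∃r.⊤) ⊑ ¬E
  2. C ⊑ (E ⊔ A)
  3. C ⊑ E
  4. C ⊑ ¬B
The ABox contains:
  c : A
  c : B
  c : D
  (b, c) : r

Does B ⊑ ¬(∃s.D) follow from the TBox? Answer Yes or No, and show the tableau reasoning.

No

1. B ⊑ ¬(∃s.D)  ⇔  (B ⊓ ∃s.D) unsat w.r.t. T
   open: L(x₀) ⊇ {B, ¬C, ∃r.⊤, ∃s.D} (+ ∃-successors)
2. Hence B ⊑ ¬(∃s.D): not entailed.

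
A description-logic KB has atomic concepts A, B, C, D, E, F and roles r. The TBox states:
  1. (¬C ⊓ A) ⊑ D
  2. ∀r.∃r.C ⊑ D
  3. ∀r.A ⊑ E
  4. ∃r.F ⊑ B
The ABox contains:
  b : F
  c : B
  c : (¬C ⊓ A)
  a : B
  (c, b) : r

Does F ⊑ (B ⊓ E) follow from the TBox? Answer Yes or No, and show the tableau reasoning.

No

1. F ⊑ (B ⊓ E)  ⇔  (F ⊓ (¬B ⊔ ¬E)) unsat w.r.t. T
   open: L(x₀) ⊇ {C, F, ¬B, ∀r.¬F, ∃r.¬A, …} (+ ∃-successors)
2. Hence F ⊑ (B ⊓ E): not entailed.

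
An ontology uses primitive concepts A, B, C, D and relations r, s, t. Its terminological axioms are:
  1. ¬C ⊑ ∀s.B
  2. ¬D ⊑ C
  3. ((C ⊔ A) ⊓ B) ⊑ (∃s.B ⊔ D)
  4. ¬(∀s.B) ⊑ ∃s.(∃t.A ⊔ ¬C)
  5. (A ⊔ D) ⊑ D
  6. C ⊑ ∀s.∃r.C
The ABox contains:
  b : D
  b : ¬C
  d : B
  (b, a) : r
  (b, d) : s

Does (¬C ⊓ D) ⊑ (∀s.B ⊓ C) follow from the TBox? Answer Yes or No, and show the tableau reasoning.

No

1. (¬C ⊓ D) ⊑ (∀s.B ⊓ C)  ⇔  ((¬C ⊓ D) ⊓ (∃s.¬B ⊔ ¬C)) unsat w.r.t. T
   apply at x₀: ¬C⊑∀s.B
   open: L(x₀) ⊇ {D, ¬A, ¬C, ∀s.B}
2. Hence (¬C ⊓ D) ⊑ (∀s.B ⊓ C): not entailed.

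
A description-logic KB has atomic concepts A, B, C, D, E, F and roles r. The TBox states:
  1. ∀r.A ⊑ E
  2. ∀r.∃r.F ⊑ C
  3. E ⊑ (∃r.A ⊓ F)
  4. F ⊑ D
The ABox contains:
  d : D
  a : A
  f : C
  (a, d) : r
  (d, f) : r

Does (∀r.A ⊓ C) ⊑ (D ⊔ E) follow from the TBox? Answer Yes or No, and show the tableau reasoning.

1. (∀r.A ⊓ C) ⊑ (D ⊔ E)  ⇔  ((∀r.A ⊓ C) ⊓ (¬D ⊓ ¬E)) unsat w.r.t. T
   all branches close; clash {D, ¬D} at x₀
2. Hence (∀r.A ⊓ C) ⊑ (D ⊔ E): entailed.

Yes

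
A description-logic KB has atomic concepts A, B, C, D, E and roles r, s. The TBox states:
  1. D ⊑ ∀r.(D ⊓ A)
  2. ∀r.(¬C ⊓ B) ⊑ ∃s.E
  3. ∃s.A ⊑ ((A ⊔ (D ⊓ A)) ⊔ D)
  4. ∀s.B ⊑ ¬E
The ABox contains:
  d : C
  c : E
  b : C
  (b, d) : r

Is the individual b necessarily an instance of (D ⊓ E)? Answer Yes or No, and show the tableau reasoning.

No

1. b : (D ⊓ E)?  L(b) = {C} ∪ {(¬D ⊔ ¬E)}
   open: L(b) ⊇ {C, ¬D, ∀s.¬A, ∃r.(C ⊔ ¬B), ∃s.¬B} (+ ∃-successors) — b ∉ (D ⊓ E) possible
2. Hence b : (D ⊓ E): not entailed.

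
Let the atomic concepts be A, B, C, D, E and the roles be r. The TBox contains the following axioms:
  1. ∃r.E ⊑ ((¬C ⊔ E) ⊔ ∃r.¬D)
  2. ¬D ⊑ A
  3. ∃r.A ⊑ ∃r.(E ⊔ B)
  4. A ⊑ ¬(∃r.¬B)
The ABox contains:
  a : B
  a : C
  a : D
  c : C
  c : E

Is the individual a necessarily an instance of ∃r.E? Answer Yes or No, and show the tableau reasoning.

No

1. a : ∃r.E?  L(a) = {B, C, D} ∪ {∀r.¬E}
   open: L(a) ⊇ {B, C, D, ¬A, ∀r.¬A, …} — a ∉ ∃r.E possible
2. Hence a : ∃r.E: not entailed.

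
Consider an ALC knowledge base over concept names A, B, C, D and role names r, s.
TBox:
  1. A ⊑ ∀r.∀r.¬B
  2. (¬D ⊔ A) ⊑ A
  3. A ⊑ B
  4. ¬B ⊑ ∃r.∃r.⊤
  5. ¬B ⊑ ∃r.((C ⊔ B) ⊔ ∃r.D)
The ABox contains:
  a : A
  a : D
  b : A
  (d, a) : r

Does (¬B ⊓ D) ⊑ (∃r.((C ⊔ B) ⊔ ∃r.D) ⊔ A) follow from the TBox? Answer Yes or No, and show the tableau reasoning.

Yes

1. (¬B ⊓ D) ⊑ (∃r.((C ⊔ B) ⊔ ∃r.D) ⊔ A)  ⇔  ((¬B ⊓ D) ⊓ (∀r.((¬C ⊓ ¬B) ⊓ ∀r.¬D) ⊓ ¬A)) unsat w.r.t. T
   all branches close; clash {A, ¬A} at x₀
2. Hence (¬B ⊓ D) ⊑ (∃r.((C ⊔ B) ⊔ ∃r.D) ⊔ A): entailed.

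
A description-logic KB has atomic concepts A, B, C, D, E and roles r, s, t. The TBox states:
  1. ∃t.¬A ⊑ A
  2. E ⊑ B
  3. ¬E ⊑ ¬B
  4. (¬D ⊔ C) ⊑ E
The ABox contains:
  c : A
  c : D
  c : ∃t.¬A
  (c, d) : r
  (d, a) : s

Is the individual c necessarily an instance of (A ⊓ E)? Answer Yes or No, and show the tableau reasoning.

No

1. c : (A ⊓ E)?  L(c) = {A, D, ∃t.¬A} ∪ {(¬A ⊔ ¬E)}
   open: L(c) ⊇ {A, D, ¬B, ¬C, ¬E, …} (+ ∃-successors) — c ∉ (A ⊓ E) possible
2. Hence c : (A ⊓ E): not entailed.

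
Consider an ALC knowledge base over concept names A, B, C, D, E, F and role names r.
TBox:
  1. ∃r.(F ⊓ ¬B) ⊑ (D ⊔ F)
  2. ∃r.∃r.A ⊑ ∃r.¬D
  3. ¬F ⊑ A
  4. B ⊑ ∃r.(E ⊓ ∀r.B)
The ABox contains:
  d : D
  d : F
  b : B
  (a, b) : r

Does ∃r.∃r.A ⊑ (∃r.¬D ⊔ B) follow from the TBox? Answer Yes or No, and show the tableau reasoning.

Yes

1. ∃r.∃r.A ⊑ (∃r.¬D ⊔ B)  ⇔  (∃r.∃r.A ⊓ (∀r.D ⊓ ¬B)) unsat w.r.t. T
   all branches close; clash {D, ¬D} at an ∃-successor
2. Hence ∃r.∃r.A ⊑ (∃r.¬D ⊔ B): entailed.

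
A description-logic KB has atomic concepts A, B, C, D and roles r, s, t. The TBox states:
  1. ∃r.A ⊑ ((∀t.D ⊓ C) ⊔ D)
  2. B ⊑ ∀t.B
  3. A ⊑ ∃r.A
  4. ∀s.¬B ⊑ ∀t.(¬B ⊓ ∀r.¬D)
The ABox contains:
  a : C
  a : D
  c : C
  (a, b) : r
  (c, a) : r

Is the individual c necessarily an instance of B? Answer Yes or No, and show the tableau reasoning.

1. c : B?  L(c) = {C} ∪ {¬B}
   open: L(c) ⊇ {C, ¬A, ¬B, ∀r.¬A, ∃s.B} (+ ∃-successors) — c ∉ B possible
2. Hence c : B: not entailed.

No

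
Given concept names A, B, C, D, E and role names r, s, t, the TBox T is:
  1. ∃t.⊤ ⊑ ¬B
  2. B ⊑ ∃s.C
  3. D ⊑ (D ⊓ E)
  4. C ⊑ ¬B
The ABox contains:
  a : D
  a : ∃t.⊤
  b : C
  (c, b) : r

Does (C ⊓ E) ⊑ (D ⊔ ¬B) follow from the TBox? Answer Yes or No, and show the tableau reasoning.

1. (C ⊓ E) ⊑ (D ⊔ ¬B)  ⇔  ((C ⊓ E) ⊓ (¬D ⊓ B)) unsat w.r.t. T
   all branches close; clash {B, ¬B} at x₀
2. Hence (C ⊓ E) ⊑ (D ⊔ ¬B): entailed.

Yes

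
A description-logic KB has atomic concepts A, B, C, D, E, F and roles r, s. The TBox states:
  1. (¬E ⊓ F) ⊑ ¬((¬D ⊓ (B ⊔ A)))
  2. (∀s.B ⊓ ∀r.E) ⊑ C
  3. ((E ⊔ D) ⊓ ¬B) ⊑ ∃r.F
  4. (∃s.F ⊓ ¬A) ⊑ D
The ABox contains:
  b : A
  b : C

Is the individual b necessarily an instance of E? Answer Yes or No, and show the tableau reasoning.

No

1. b : E?  L(b) = {A, C} ∪ {¬E}
   open: L(b) ⊇ {A, C, ¬D, ¬E, ¬F} — b ∉ E possible
2. Hence b : E: not entailed.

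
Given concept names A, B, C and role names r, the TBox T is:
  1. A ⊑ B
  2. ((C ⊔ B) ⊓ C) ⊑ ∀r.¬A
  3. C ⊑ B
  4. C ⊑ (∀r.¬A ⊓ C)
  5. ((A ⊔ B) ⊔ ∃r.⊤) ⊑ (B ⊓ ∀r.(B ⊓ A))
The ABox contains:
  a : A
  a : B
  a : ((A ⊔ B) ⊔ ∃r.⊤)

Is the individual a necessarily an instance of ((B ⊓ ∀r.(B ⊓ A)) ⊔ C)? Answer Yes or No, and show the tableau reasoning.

Yes

1. a : ((B ⊓ ∀r.(B ⊓ A)) ⊔ C)?  L(a) = {A, B, ((A ⊔ B) ⊔ ∃r.⊤)} ∪ {((¬B ⊔ ∃r.(¬B ⊔ ¬A)) ⊓ ¬C)}
   clash {A, ¬A} at an ∃-successor — a ∈ ((B ⊓ ∀r.(B ⊓ A)) ⊔ C)
2. Hence a : ((B ⊓ ∀r.(B ⊓ A)) ⊔ C): entailed.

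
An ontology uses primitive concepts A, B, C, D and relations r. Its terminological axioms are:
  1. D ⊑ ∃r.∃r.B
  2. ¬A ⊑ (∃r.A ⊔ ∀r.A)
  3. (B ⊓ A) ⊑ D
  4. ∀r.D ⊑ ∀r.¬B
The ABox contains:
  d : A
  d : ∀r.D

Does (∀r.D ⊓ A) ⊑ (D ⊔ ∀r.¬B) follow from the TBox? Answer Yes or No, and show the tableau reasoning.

1. (∀r.D ⊓ A) ⊑ (D ⊔ ∀r.¬B)  ⇔  ((∀r.D ⊓ A) ⊓ (¬D ⊓ ∃r.B)) unsat w.r.t. T
   all branches close; clash {D, ¬D} at x₀
2. Hence (∀r.D ⊓ A) ⊑ (D ⊔ ∀r.¬B): entailed.

Yes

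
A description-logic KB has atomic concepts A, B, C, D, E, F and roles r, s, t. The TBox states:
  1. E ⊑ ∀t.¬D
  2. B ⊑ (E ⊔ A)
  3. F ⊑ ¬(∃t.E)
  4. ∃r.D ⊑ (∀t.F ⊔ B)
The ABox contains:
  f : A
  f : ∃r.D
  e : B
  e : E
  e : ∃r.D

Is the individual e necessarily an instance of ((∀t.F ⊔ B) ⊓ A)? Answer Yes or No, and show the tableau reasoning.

1. e : ((∀t.F ⊔ B) ⊓ A)?  L(e) = {B, E, ∃r.D} ∪ {((∃t.¬F ⊓ ¬B) ⊔ ¬A)}
   apply at e: E⊑∀t.¬D; B⊑(E ⊔ A); ∃r.D⊑(∀t.F ⊔ B)
   open: L(e) ⊇ {B, E, ¬A, ¬F, ∀t.¬D, …} (+ ∃-successors) — e ∉ ((∀t.F ⊔ B) ⊓ A) possible
2. Hence e : ((∀t.F ⊔ B) ⊓ A): not entailed.

No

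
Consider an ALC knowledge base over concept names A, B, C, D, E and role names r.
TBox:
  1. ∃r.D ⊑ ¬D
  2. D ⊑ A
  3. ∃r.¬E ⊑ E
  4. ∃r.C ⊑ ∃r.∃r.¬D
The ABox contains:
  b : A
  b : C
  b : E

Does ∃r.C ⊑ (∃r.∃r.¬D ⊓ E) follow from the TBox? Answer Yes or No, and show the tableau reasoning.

1. ∃r.C ⊑ (∃r.∃r.¬D ⊓ E)  ⇔  (∃r.C ⊓ (∀r.∀r.D ⊔ ¬E)) unsat w.r.t. T
   apply at x₀: ∃r.C⊑∃r.∃r.¬D
   open: L(x₀) ⊇ {¬D, ¬E, ∀r.E, ∃r.C, ∃r.∃r.¬D} (+ ∃-successors)
2. Hence ∃r.C ⊑ (∃r.∃r.¬D ⊓ E): not entailed.

No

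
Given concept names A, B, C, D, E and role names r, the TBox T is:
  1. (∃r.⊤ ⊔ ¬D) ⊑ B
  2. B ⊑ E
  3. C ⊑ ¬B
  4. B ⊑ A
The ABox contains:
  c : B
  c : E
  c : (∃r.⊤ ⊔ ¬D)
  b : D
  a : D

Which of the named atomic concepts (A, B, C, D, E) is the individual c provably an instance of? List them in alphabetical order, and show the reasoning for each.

{A, B, E}

1. c : A?  L(c) = {B, E, (∃r.⊤ ⊔ ¬D)} ∪ {¬A}
   clash {A, ¬A} at c — c ∈ A
2. c : B?  L(c) = {B, E, (∃r.⊤ ⊔ ¬D)} ∪ {¬B}
   clash {B, ¬B} at c — c ∈ B
3. c : C?  L(c) = {B, E, (∃r.⊤ ⊔ ¬D)} ∪ {¬C}
   apply at c: B⊑A
   open: L(c) ⊇ {A, B, E, ¬C, ∃r.⊤} (+ ∃-successors) — c ∉ C possible
4. c : D?  L(c) = {B, E, (∃r.⊤ ⊔ ¬D)} ∪ {¬D}
   apply at c: B⊑A
   open: L(c) ⊇ {A, B, E, ¬C, ¬D} — c ∉ D possible
5. c : E?  L(c) = {B, E, (∃r.⊤ ⊔ ¬D)} ∪ {¬E}
   clash {E, ¬E} at c — c ∈ E
6. Entailed for c: {A, B, E}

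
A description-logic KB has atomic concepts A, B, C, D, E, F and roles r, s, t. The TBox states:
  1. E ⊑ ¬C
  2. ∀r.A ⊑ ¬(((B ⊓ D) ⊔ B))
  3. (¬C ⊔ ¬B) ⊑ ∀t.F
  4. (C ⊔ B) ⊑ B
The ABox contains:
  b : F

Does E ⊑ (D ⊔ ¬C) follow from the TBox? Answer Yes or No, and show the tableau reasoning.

1. E ⊑ (D ⊔ ¬C)  ⇔  (E ⊓ (¬D ⊓ C)) unsat w.r.t. T
   all branches close; clash {C, ¬C} at x₀
2. Hence E ⊑ (D ⊔ ¬C): entailed.

Yes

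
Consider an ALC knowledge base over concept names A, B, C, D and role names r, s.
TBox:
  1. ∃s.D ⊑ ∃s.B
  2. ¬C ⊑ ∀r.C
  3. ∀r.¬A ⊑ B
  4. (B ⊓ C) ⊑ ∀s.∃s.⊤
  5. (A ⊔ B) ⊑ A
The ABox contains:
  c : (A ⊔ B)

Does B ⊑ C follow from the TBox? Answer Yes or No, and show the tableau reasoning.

1. B ⊑ C  ⇔  (B ⊓ ¬C) unsat w.r.t. T
   apply at x₀: ¬C⊑∀r.C
   open: L(x₀) ⊇ {A, B, ¬C, ∀r.C, ∀s.¬D}
2. Hence B ⊑ C: not entailed.

No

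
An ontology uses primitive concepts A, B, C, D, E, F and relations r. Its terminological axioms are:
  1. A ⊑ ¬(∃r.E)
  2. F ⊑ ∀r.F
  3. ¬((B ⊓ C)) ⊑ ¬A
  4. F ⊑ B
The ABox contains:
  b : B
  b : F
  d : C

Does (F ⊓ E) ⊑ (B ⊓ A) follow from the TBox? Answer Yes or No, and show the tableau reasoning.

No

1. (F ⊓ E) ⊑ (B ⊓ A)  ⇔  ((F ⊓ E) ⊓ (¬B ⊔ ¬A)) unsat w.r.t. T
   apply at x₀: F⊑∀r.F; F⊑B
   open: L(x₀) ⊇ {B, C, E, F, ¬A, …}
2. Hence (F ⊓ E) ⊑ (B ⊓ A): not entailed.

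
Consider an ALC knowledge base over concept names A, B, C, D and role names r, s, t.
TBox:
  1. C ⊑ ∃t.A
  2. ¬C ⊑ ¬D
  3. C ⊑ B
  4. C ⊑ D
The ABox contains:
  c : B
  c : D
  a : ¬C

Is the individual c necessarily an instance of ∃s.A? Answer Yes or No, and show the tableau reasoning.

No

1. c : ∃s.A?  L(c) = {B, D} ∪ {∀s.¬A}
   open: L(c) ⊇ {B, C, D, ∀s.¬A, ∃t.A} (+ ∃-successors) — c ∉ ∃s.A possible
2. Hence c : ∃s.A: not entailed.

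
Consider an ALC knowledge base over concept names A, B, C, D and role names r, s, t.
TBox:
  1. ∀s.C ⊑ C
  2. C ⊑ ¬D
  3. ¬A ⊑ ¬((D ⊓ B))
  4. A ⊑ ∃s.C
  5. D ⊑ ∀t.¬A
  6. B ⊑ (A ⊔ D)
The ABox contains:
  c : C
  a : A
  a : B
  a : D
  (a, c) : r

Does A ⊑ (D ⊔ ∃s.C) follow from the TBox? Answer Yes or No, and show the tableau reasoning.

Yes

1. A ⊑ (D ⊔ ∃s.C)  ⇔  (A ⊓ (¬D ⊓ ∀s.¬C)) unsat w.r.t. T
   all branches close; clash {C, ¬C} at an ∃-successor
2. Hence A ⊑ (D ⊔ ∃s.C): entailed.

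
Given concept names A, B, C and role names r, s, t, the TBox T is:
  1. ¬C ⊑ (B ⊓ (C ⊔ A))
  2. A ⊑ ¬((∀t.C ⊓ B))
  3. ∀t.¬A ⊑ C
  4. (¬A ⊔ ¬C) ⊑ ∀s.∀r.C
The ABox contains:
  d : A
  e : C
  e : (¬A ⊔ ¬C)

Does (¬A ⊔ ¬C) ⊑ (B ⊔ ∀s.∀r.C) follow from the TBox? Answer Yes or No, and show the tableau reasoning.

1. (¬A ⊔ ¬C) ⊑ (B ⊔ ∀s.∀r.C)  ⇔  ((¬A ⊔ ¬C) ⊓ (¬B ⊓ ∃s.∃r.¬C)) unsat w.r.t. T
   all branches close; clash {C, ¬C} at x₀
2. Hence (¬A ⊔ ¬C) ⊑ (B ⊔ ∀s.∀r.C): entailed.

Yes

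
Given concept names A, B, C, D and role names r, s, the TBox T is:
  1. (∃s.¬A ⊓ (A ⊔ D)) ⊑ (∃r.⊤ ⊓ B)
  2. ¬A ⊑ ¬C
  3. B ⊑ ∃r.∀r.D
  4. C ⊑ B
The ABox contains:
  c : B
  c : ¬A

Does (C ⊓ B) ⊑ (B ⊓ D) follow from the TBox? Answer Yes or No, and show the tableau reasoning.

1. (C ⊓ B) ⊑ (B ⊓ D)  ⇔  ((C ⊓ B) ⊓ (¬B ⊔ ¬D)) unsat w.r.t. T
   apply at x₀: B⊑∃r.∀r.D
   open: L(x₀) ⊇ {A, B, C, ¬D, ∀s.A, …} (+ ∃-successors)
2. Hence (C ⊓ B) ⊑ (B ⊓ D): not entailed.

No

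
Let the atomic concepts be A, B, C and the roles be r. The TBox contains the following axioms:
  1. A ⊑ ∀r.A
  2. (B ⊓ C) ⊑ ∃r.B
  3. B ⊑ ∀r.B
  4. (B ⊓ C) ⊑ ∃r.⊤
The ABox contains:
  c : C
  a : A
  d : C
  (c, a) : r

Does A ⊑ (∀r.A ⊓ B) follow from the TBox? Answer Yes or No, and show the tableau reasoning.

No

1. A ⊑ (∀r.A ⊓ B)  ⇔  (A ⊓ (∃r.¬A ⊔ ¬B)) unsat w.r.t. T
   apply at x₀: A⊑∀r.A
   open: L(x₀) ⊇ {A, ¬B, ∀r.A}
2. Hence A ⊑ (∀r.A ⊓ B): not entailed.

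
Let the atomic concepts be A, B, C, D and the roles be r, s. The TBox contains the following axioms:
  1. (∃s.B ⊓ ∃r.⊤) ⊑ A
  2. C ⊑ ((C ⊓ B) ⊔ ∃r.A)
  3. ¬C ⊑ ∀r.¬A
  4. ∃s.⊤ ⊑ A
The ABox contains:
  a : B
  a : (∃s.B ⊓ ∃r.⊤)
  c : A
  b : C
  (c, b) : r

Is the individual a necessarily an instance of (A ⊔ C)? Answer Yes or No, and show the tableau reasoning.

Yes

1. a : (A ⊔ C)?  L(a) = {B, (∃s.B ⊓ ∃r.⊤)} ∪ {(¬A ⊓ ¬C)}
   clash {A, ¬A} at a — a ∈ (A ⊔ C)
2. Hence a : (A ⊔ C): entailed.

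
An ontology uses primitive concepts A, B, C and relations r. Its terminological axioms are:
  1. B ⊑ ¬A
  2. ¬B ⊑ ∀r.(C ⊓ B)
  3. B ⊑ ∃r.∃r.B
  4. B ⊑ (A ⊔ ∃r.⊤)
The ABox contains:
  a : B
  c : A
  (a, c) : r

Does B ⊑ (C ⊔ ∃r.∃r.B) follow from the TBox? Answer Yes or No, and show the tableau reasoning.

Yes

1. B ⊑ (C ⊔ ∃r.∃r.B)  ⇔  (B ⊓ (¬C ⊓ ∀r.∀r.¬B)) unsat w.r.t. T
   all branches close; clash {B, ¬B} at an ∃-successor
2. Hence B ⊑ (C ⊔ ∃r.∃r.B): entailed.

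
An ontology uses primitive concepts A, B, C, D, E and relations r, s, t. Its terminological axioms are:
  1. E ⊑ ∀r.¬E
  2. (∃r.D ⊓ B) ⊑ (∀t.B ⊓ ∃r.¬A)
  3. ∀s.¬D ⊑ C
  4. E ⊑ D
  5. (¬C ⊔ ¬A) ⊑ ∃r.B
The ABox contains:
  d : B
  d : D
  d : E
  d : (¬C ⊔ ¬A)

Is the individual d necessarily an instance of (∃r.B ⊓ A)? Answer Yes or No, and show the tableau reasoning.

1. d : (∃r.B ⊓ A)?  L(d) = {B, D, E, (¬C ⊔ ¬A)} ∪ {(∀r.¬B ⊔ ¬A)}
   apply at d: E⊑∀r.¬E; (¬C ⊔ ¬A)⊑∃r.B
   open: L(d) ⊇ {B, D, E, ¬A, ¬C, …} (+ ∃-successors) — d ∉ (∃r.B ⊓ A) possible
2. Hence d : (∃r.B ⊓ A): not entailed.

No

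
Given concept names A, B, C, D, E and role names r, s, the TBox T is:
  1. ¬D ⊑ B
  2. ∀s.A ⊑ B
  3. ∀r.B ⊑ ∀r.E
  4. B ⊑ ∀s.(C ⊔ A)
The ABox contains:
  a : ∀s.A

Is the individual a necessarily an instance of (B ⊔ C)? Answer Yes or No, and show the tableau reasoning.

Yes

1. a : (B ⊔ C)?  L(a) = {∀s.A} ∪ {(¬B ⊓ ¬C)}
   clash {B, ¬B} at a — a ∈ (B ⊔ C)
2. Hence a : (B ⊔ C): entailed.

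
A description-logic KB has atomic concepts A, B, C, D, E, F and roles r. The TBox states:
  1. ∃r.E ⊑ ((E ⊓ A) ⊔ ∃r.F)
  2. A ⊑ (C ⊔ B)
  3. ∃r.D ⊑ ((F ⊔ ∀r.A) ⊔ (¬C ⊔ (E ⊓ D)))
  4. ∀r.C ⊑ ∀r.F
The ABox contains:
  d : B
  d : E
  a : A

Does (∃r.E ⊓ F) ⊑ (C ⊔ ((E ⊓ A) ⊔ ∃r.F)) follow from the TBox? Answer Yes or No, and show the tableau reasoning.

1. (∃r.E ⊓ F) ⊑ (C ⊔ ((E ⊓ A) ⊔ ∃r.F))  ⇔  ((∃r.E ⊓ F) ⊓ (¬C ⊓ ((¬E ⊔ ¬A) ⊓ ∀r.¬F))) unsat w.r.t. T
   all branches close; clash {F, ¬F} at an ∃-successor
2. Hence (∃r.E ⊓ F) ⊑ (C ⊔ ((E ⊓ A) ⊔ ∃r.F)): entailed.

Yes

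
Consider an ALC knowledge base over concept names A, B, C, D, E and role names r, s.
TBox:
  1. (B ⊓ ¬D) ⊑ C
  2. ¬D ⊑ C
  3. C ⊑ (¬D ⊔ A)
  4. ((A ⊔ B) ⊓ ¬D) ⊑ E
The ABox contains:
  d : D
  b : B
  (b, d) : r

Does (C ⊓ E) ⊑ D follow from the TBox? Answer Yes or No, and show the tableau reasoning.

1. (C ⊓ E) ⊑ D  ⇔  ((C ⊓ E) ⊓ ¬D) unsat w.r.t. T
   apply at x₀: C⊑(¬D ⊔ A)
   open: L(x₀) ⊇ {C, E, ¬D}
2. Hence (C ⊓ E) ⊑ D: not entailed.

No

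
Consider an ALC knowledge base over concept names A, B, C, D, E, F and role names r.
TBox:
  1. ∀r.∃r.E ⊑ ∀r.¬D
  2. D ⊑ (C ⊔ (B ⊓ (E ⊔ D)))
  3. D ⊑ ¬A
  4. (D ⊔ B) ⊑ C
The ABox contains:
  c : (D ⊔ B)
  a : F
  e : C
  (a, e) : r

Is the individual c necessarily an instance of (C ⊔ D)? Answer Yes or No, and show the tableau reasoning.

1. c : (C ⊔ D)?  L(c) = {(D ⊔ B)} ∪ {(¬C ⊓ ¬D)}
   clash {C, ¬C} at c — c ∈ (C ⊔ D)
2. Hence c : (C ⊔ D): entailed.

Yes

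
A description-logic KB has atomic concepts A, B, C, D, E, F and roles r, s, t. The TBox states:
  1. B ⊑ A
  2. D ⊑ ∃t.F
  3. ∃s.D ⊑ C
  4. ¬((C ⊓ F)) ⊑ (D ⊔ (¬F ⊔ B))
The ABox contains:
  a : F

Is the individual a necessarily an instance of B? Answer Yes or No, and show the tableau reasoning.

No

1. a : B?  L(a) = {F} ∪ {¬B}
   open: L(a) ⊇ {C, F, ¬B, ¬D, ∀s.¬D} — a ∉ B possible
2. Hence a : B: not entailed.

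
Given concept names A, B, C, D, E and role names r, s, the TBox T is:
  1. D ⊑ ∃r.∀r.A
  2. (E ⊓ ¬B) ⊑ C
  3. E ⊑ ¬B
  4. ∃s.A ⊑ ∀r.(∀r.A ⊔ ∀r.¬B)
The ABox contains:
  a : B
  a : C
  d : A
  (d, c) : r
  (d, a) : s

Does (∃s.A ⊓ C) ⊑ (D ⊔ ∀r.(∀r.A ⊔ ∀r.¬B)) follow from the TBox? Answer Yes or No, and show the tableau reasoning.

Yes

1. (∃s.A ⊓ C) ⊑ (D ⊔ ∀r.(∀r.A ⊔ ∀r.¬B))  ⇔  ((∃s.A ⊓ C) ⊓ (¬D ⊓ ∃r.(∃r.¬A ⊓ ∃r.B))) unsat w.r.t. T
   all branches close; clash {B, ¬B} at an ∃-successor
2. Hence (∃s.A ⊓ C) ⊑ (D ⊔ ∀r.(∀r.A ⊔ ∀r.¬B)): entailed.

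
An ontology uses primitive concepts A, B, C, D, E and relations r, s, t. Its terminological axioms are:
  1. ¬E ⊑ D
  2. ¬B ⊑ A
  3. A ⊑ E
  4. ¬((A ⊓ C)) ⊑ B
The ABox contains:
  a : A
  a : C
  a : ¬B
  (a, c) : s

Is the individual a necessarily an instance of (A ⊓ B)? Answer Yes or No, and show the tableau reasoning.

1. a : (A ⊓ B)?  L(a) = {A, C, ¬B} ∪ {(¬A ⊔ ¬B)}
   apply at a: A⊑E
   open: L(a) ⊇ {A, C, E, ¬B} — a ∉ (A ⊓ B) possible
2. Hence a : (A ⊓ B): not entailed.

No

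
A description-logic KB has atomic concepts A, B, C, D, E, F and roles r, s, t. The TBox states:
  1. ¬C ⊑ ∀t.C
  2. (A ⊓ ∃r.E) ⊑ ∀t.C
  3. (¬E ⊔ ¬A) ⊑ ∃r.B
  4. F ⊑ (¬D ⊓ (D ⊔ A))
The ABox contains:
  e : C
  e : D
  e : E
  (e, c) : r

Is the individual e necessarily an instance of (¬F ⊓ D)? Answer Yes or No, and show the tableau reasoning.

Yes

1. e : (¬F ⊓ D)?  L(e) = {C, D, E} ∪ {(F ⊔ ¬D)}
   clash {D, ¬D} at e — e ∈ (¬F ⊓ D)
2. Hence e : (¬F ⊓ D): entailed.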